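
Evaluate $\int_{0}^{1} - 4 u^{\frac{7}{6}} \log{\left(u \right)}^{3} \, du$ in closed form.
$\frac{31104}{28561}$

Begin with the known integral
$$J(a) = \int_{0}^{1} - 4 u^{a} \, du = - \frac{4}{a + 1}.$$

Differentiating under the integral sign brings down a factor of $\ln u$:
$$\frac{dJ}{da} = \int_{0}^{1} - 4 u^{a} \log{\left(u \right)} \, du = \frac{4}{\left(a + 1\right)^{2}}.$$

Repeating $3$ times in total — each differentiation brings down another $\ln u$ — gives
$$\frac{d^{3}J}{da^{3}} = \int_{0}^{1} - 4 u^{a} \log{\left(u \right)}^{3} \, du = \frac{24}{\left(a + 1\right)^{4}},$$
and the integrand here is exactly the target integrand, so $I = \frac{24}{\left(a + 1\right)^{4}}$.

Setting $a = \frac{7}{6}$:
$$I = \frac{31104}{28561}.$$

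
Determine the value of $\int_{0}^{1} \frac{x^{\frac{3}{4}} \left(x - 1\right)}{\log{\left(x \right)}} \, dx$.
$- \log{\left(7 \right)} + \log{\left(11 \right)}$

Introduce a parameter $a$ in the exponent: let $I(a) = \int_{0}^{1} \frac{x^{\frac{7}{4}} - x^{a}}{\log{\left(x \right)}} \, dx$.

Since $\dfrac{\partial}{\partial a}\,x^{a} = x^{a} \ln x$, the $\ln x$ in the denominator cancels and
$$\frac{dI}{da} = \int_{0}^{1} -1 x^{a} \, dx = -1 \left[\frac{x^{a+1}}{a+1}\right]_0^1 = - \frac{1}{a + 1}.$$

Integrating with respect to $a$ gives $I(a) = - \log{\left(\frac{4 a}{11} + \frac{4}{11} \right)} + C$.

At $a = \frac{7}{4}$ the integrand is identically $0$, so $I(\frac{7}{4}) = 0$. The closed form gives $0$, hence $C = 0$.

Setting $a = \frac{3}{4}$:
$$I = - \log{\left(7 \right)} + \log{\left(11 \right)}.$$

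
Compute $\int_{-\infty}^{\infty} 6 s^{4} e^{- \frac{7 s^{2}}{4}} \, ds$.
$\frac{144 \sqrt{7} \sqrt{\pi}}{343}$

Consider the simpler parametrised integral
$$J(a) = \int_{-\infty}^{\infty} 6 e^{- a s^{2}} \, ds = \frac{6 \sqrt{\pi}}{\sqrt{a}}.$$

Differentiating under the integral sign brings down a factor of $(-s^2)$:
$$\frac{dJ}{da} = \int_{-\infty}^{\infty} - 6 s^{2} e^{- a s^{2}} \, ds = - \frac{3 \sqrt{\pi}}{a^{\frac{3}{2}}}.$$

Repeating twice in total — each differentiation brings down another $(-s^2)$ — gives
$$\frac{d^{2}J}{da^{2}} = \int_{-\infty}^{\infty} 6 s^{4} e^{- a s^{2}} \, ds = \frac{9 \sqrt{\pi}}{2 a^{\frac{5}{2}}},$$
and the integrand here is exactly the target integrand, so $I = \frac{9 \sqrt{\pi}}{2 a^{\frac{5}{2}}}$.

Setting $a = \frac{7}{4}$:
$$I = \frac{144 \sqrt{7} \sqrt{\pi}}{343}.$$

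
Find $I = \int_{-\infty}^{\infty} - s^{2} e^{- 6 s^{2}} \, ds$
$- \frac{\sqrt{6} \sqrt{\pi}}{72}$

Begin with the known integral
$$J(a) = \int_{-\infty}^{\infty} - e^{- a s^{2}} \, ds = - \frac{\sqrt{\pi}}{\sqrt{a}}.$$

Differentiating under the integral sign brings down a factor of $(-s^2)$:
$$\frac{dJ}{da} = \int_{-\infty}^{\infty} s^{2} e^{- a s^{2}} \, ds = \frac{\sqrt{\pi}}{2 a^{\frac{3}{2}}}.$$

The integral on the left is $-I$, so $I = - \frac{\sqrt{\pi}}{2 a^{\frac{3}{2}}}$.

Setting $a = 6$:
$$I = - \frac{\sqrt{6} \sqrt{\pi}}{72}.$$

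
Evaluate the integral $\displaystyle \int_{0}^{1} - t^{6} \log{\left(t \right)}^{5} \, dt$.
$\frac{120}{117649}$

Start from the elementary integral
$$J(a) = \int_{0}^{1} - t^{a} \, dt = - \frac{1}{a + 1}.$$

Differentiating under the integral sign brings down a factor of $\ln t$:
$$\frac{dJ}{da} = \int_{0}^{1} - t^{a} \log{\left(t \right)} \, dt = \frac{1}{\left(a + 1\right)^{2}}.$$

Repeating $5$ times in total — each differentiation brings down another $\ln t$ — gives
$$\frac{d^{5}J}{da^{5}} = \int_{0}^{1} - t^{a} \log{\left(t \right)}^{5} \, dt = \frac{120}{\left(a + 1\right)^{6}},$$
and the integrand here is exactly the target integrand, so $I = \frac{120}{\left(a + 1\right)^{6}}$.

Setting $a = 6$:
$$I = \frac{120}{117649}.$$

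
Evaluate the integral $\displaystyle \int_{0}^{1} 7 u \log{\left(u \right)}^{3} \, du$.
$- \frac{21}{8}$

Begin with the known integral
$$J(a) = \int_{0}^{1} 7 u^{a} \, du = \frac{7}{a + 1}.$$

Differentiating under the integral sign brings down a factor of $\ln u$:
$$\frac{dJ}{da} = \int_{0}^{1} 7 u^{a} \log{\left(u \right)} \, du = - \frac{7}{\left(a + 1\right)^{2}}.$$

Repeating $3$ times in total — each differentiation brings down another $\ln u$ — gives
$$\frac{d^{3}J}{da^{3}} = \int_{0}^{1} 7 u^{a} \log{\left(u \right)}^{3} \, du = - \frac{42}{\left(a + 1\right)^{4}},$$
and the integrand here is exactly the target integrand, so $I = - \frac{42}{\left(a + 1\right)^{4}}$.

Setting $a = 1$:
$$I = - \frac{21}{8}.$$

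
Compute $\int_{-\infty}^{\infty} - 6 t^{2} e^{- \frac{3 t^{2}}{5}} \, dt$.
$- \frac{5 \sqrt{15} \sqrt{\pi}}{3}$

Start from the elementary integral
$$J(a) = \int_{-\infty}^{\infty} - 6 e^{- a t^{2}} \, dt = - \frac{6 \sqrt{\pi}}{\sqrt{a}}.$$

Differentiating under the integral sign brings down a factor of $(-t^2)$:
$$\frac{dJ}{da} = \int_{-\infty}^{\infty} 6 t^{2} e^{- a t^{2}} \, dt = \frac{3 \sqrt{\pi}}{a^{\frac{3}{2}}}.$$

The integral on the left is $-I$, so $I = - \frac{3 \sqrt{\pi}}{a^{\frac{3}{2}}}$.

Setting $a = \frac{3}{5}$:
$$I = - \frac{5 \sqrt{15} \sqrt{\pi}}{3}.$$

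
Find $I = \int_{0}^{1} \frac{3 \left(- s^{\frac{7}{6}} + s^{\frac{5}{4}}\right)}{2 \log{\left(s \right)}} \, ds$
$- \log{\left(\frac{26 \sqrt{78}}{243} \right)}$

Introduce a parameter $a$ in the exponent: let $I(a) = \int_{0}^{1} \frac{3 \left(s^{\frac{5}{4}} - s^{a}\right)}{2 \log{\left(s \right)}} \, ds$.

Since $\dfrac{\partial}{\partial a}\,s^{a} = s^{a} \ln s$, the $\ln s$ in the denominator cancels and
$$\frac{dI}{da} = \int_{0}^{1} - \frac{3}{2} s^{a} \, ds = - \frac{3}{2} \left[\frac{s^{a+1}}{a+1}\right]_0^1 = - \frac{3}{2 a + 2}.$$

Integrating with respect to $a$ gives $I(a) = - \log{\left(\frac{8 \left(a + 1\right)^{\frac{3}{2}}}{27} \right)} + C$.

At $a = \frac{5}{4}$ the integrand is identically $0$, so $I(\frac{5}{4}) = 0$. The closed form gives $0$, hence $C = 0$.

Setting $a = \frac{7}{6}$:
$$I = - \log{\left(\frac{26 \sqrt{78}}{243} \right)}.$$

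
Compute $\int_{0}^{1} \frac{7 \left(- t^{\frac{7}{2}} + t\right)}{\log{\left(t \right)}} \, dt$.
$\log{\left(\frac{16384}{4782969} \right)}$

Consider the one-parameter family: let $I(a) = \int_{0}^{1} \frac{7 \left(t - t^{a}\right)}{\log{\left(t \right)}} \, dt$.

Since $\dfrac{\partial}{\partial a}\,t^{a} = t^{a} \ln t$, the $\ln t$ in the denominator cancels and
$$\frac{dI}{da} = \int_{0}^{1} -7 t^{a} \, dt = -7 \left[\frac{t^{a+1}}{a+1}\right]_0^1 = - \frac{7}{a + 1}.$$

Integrating with respect to $a$ gives $I(a) = \log{\left(\frac{128}{\left(a + 1\right)^{7}} \right)} + C$.

At $a = 1$ the integrand is identically $0$, so $I(1) = 0$. The closed form gives $0$, hence $C = 0$.

Setting $a = \frac{7}{2}$:
$$I = \log{\left(\frac{16384}{4782969} \right)}.$$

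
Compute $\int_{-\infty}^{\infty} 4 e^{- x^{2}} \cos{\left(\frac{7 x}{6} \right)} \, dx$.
$\frac{4 \sqrt{\pi}}{e^{\frac{49}{144}}}$

Define $I(b) = \int_{-\infty}^{\infty} 4 e^{- x^{2}} \cos{\left(b x \right)} \, dx$.

Differentiating under the integral sign,
$$I'(b) = \int_{-\infty}^{\infty} - 4 x e^{- x^{2}} \sin{\left(b x \right)} \, dx.$$

Integrate $\int_{-\infty}^{\infty} x \sin(b x)\, e^{- x^{2}}\, dx$ by parts with $u = \sin(b x)$ and $dv = x\, e^{- x^{2}}\, dx$, giving $v = - \frac{e^{- x^{2}}}{2}$. The boundary term vanishes and
$$\int_{-\infty}^{\infty} x \sin(b x)\, e^{- x^{2}}\, dx = \frac{b}{2} \int_{-\infty}^{\infty} \cos(b x)\, e^{- x^{2}}\, dx,$$
so $I'(b) = - \frac{b}{2}\, I(b)$.

This is a separable first-order ODE; solving with the initial condition $I(0) = \int_{-\infty}^{\infty} 4 e^{- x^{2}}\,dx = 4 \sqrt{\pi}$ gives
$$I(b) = 4 \sqrt{\pi} e^{- \frac{b^{2}}{4}}.$$

Setting $b = \frac{7}{6}$:
$$I = \frac{4 \sqrt{\pi}}{e^{\frac{49}{144}}}.$$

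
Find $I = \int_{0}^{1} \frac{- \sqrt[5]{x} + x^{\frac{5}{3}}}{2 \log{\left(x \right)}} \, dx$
$- \log{\left(3 \right)} - \frac{\log{\left(5 \right)}}{2} + \log{\left(10 \right)}$

Replace the exponent $\frac{1}{5}$ by a parameter $a$: let $I(a) = \int_{0}^{1} \frac{x^{\frac{5}{3}} - x^{a}}{2 \log{\left(x \right)}} \, dx$.

Since $\dfrac{\partial}{\partial a}\,x^{a} = x^{a} \ln x$, the $\ln x$ in the denominator cancels and
$$\frac{dI}{da} = \int_{0}^{1} - \frac{1}{2} x^{a} \, dx = - \frac{1}{2} \left[\frac{x^{a+1}}{a+1}\right]_0^1 = - \frac{1}{2 a + 2}.$$

Integrating with respect to $a$ gives $I(a) = - \log{\left(\frac{\sqrt{6} \sqrt{a + 1}}{4} \right)} + C$.

At $a = \frac{5}{3}$ the integrand is identically $0$, so $I(\frac{5}{3}) = 0$. The closed form gives $0$, hence $C = 0$.

Setting $a = \frac{1}{5}$:
$$I = - \log{\left(3 \right)} - \frac{\log{\left(5 \right)}}{2} + \log{\left(10 \right)}.$$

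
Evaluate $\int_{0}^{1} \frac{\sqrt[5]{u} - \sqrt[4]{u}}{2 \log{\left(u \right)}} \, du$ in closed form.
$\log{\left(\frac{2 \sqrt{6}}{5} \right)}$

Introduce a parameter $a$ in the exponent: let $I(a) = \int_{0}^{1} \frac{- \sqrt[4]{u} + u^{a}}{2 \log{\left(u \right)}} \, du$.

Since $\dfrac{\partial}{\partial a}\,u^{a} = u^{a} \ln u$, the $\ln u$ in the denominator cancels and
$$\frac{dI}{da} = \int_{0}^{1} \frac{1}{2} u^{a} \, du = \frac{1}{2} \left[\frac{u^{a+1}}{a+1}\right]_0^1 = \frac{1}{2 \left(a + 1\right)}.$$

Integrating with respect to $a$ gives $I(a) = \frac{\log{\left(a + 1 \right)}}{2} - \frac{\log{\left(5 \right)}}{2} + \log{\left(2 \right)} + C$.

At $a = \frac{1}{4}$ the integrand is identically $0$, so $I(\frac{1}{4}) = 0$. The closed form gives $0$, hence $C = 0$.

Setting $a = \frac{1}{5}$:
$$I = \log{\left(\frac{2 \sqrt{6}}{5} \right)}.$$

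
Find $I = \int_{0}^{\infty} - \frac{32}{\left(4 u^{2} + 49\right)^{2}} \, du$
$- \frac{4 \pi}{343}$

Begin with the known result
$$J(a) = \int_{0}^{\infty} - \frac{2}{a^{2} + u^{2}} \, du = - \frac{\pi}{a}.$$

Differentiating under the integral sign with respect to $a$,
$$\frac{dJ}{da} = \int_{0}^{\infty} \frac{4 a}{\left(a^{2} + u^{2}\right)^{2}} \, du = \frac{\pi}{a^{2}},$$
so $\int_{0}^{\infty} - \frac{2}{\left(a^{2} + u^{2}\right)^{2}} \, du = - \frac{\pi}{2 a^{3}}$.

Setting $a = \frac{7}{2}$:
$$I = - \frac{4 \pi}{343}.$$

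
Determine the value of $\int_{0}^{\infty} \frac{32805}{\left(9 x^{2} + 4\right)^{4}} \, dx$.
$\frac{54675 \pi}{4096}$

Start from the standard arctangent integral
$$J(a) = \int_{0}^{\infty} \frac{5}{a^{2} + x^{2}} \, dx = \frac{5 \pi}{2 a}.$$

Differentiating under the integral sign with respect to $a$,
$$\frac{dJ}{da} = \int_{0}^{\infty} - \frac{10 a}{\left(a^{2} + x^{2}\right)^{2}} \, dx = - \frac{5 \pi}{2 a^{2}},$$
so $\int_{0}^{\infty} \frac{5}{\left(a^{2} + x^{2}\right)^{2}} \, dx = \frac{5 \pi}{4 a^{3}}$.

Repeating — each differentiation of $1/(x^2+a^2)^j$ produces $-2ja/(x^2+a^2)^{j+1}$ — and dividing through by $-2ja$ at each step yields, after $3$ differentiations in total,
$$\int_{0}^{\infty} \frac{5}{\left(a^{2} + x^{2}\right)^{4}} \, dx = \frac{25 \pi}{32 a^{7}}.$$

Setting $a = \frac{2}{3}$:
$$I = \frac{54675 \pi}{4096}.$$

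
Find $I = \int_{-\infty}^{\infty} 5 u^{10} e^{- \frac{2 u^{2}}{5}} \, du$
$\frac{14765625 \sqrt{10} \sqrt{\pi}}{2048}$

Start from the elementary integral
$$J(a) = \int_{-\infty}^{\infty} 5 e^{- a u^{2}} \, du = \frac{5 \sqrt{\pi}}{\sqrt{a}}.$$

Differentiating under the integral sign brings down a factor of $(-u^2)$:
$$\frac{dJ}{da} = \int_{-\infty}^{\infty} - 5 u^{2} e^{- a u^{2}} \, du = - \frac{5 \sqrt{\pi}}{2 a^{\frac{3}{2}}}.$$

Repeating $5$ times in total — each differentiation brings down another $(-u^2)$ — gives
$$\frac{d^{5}J}{da^{5}} = \int_{-\infty}^{\infty} - 5 u^{10} e^{- a u^{2}} \, du = - \frac{4725 \sqrt{\pi}}{32 a^{\frac{11}{2}}},$$
and the integrand here is $(-1)^{5}$ times the target integrand, so $I = (-1)^{5}\,\frac{d^{5}J}{da^{5}} = \frac{4725 \sqrt{\pi}}{32 a^{\frac{11}{2}}}$.

Setting $a = \frac{2}{5}$:
$$I = \frac{14765625 \sqrt{10} \sqrt{\pi}}{2048}.$$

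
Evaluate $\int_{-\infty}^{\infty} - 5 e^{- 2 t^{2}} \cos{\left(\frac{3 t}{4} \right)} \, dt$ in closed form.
$- \frac{5 \sqrt{2} \sqrt{\pi}}{2 e^{\frac{9}{128}}}$

Let $b$ denote the cosine frequency and define $I(b) = \int_{-\infty}^{\infty} - 5 e^{- 2 t^{2}} \cos{\left(b t \right)} \, dt$.

Differentiating under the integral sign,
$$I'(b) = \int_{-\infty}^{\infty} 5 t e^{- 2 t^{2}} \sin{\left(b t \right)} \, dt.$$

Integrate $\int_{-\infty}^{\infty} t \sin(b t)\, e^{- 2 t^{2}}\, dt$ by parts with $u = \sin(b t)$ and $dv = t\, e^{- 2 t^{2}}\, dt$, giving $v = - \frac{e^{- 2 t^{2}}}{4}$. The boundary term vanishes and
$$\int_{-\infty}^{\infty} t \sin(b t)\, e^{- 2 t^{2}}\, dt = \frac{b}{4} \int_{-\infty}^{\infty} \cos(b t)\, e^{- 2 t^{2}}\, dt,$$
so $I'(b) = - \frac{b}{4}\, I(b)$.

This is a separable first-order ODE; solving with the initial condition $I(0) = \int_{-\infty}^{\infty} - 5 e^{- 2 t^{2}}\,dt = - \frac{5 \sqrt{2} \sqrt{\pi}}{2}$ gives
$$I(b) = - \frac{5 \sqrt{2} \sqrt{\pi} e^{- \frac{b^{2}}{8}}}{2}.$$

Setting $b = \frac{3}{4}$:
$$I = - \frac{5 \sqrt{2} \sqrt{\pi}}{2 e^{\frac{9}{128}}}.$$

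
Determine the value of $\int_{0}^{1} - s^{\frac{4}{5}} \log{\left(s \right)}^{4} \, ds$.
$- \frac{25000}{19683}$

Consider the simpler parametrised integral
$$J(a) = \int_{0}^{1} - s^{a} \, ds = - \frac{1}{a + 1}.$$

Differentiating under the integral sign brings down a factor of $\ln s$:
$$\frac{dJ}{da} = \int_{0}^{1} - s^{a} \log{\left(s \right)} \, ds = \frac{1}{\left(a + 1\right)^{2}}.$$

Repeating $4$ times in total — each differentiation brings down another $\ln s$ — gives
$$\frac{d^{4}J}{da^{4}} = \int_{0}^{1} - s^{a} \log{\left(s \right)}^{4} \, ds = - \frac{24}{\left(a + 1\right)^{5}},$$
and the integrand here is exactly the target integrand, so $I = - \frac{24}{\left(a + 1\right)^{5}}$.

Setting $a = \frac{4}{5}$:
$$I = - \frac{25000}{19683}.$$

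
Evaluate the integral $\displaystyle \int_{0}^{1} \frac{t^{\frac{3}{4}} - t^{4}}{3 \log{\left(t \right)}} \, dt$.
$\log{\left(\frac{\sqrt[3]{350}}{10} \right)}$

Introduce a parameter $a$ in the exponent: let $I(a) = \int_{0}^{1} \frac{- t^{4} + t^{a}}{3 \log{\left(t \right)}} \, dt$.

Since $\dfrac{\partial}{\partial a}\,t^{a} = t^{a} \ln t$, the $\ln t$ in the denominator cancels and
$$\frac{dI}{da} = \int_{0}^{1} \frac{1}{3} t^{a} \, dt = \frac{1}{3} \left[\frac{t^{a+1}}{a+1}\right]_0^1 = \frac{1}{3 \left(a + 1\right)}.$$

Integrating with respect to $a$ gives $I(a) = \frac{\log{\left(a + 1 \right)}}{3} - \frac{\log{\left(5 \right)}}{3} + C$.

At $a = 4$ the integrand is identically $0$, so $I(4) = 0$. The closed form gives $0$, hence $C = 0$.

Setting $a = \frac{3}{4}$:
$$I = \log{\left(\frac{\sqrt[3]{350}}{10} \right)}.$$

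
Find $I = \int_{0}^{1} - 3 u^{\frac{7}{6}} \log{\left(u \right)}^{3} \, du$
$\frac{23328}{28561}$

Begin with the known integral
$$J(a) = \int_{0}^{1} - 3 u^{a} \, du = - \frac{3}{a + 1}.$$

Differentiating under the integral sign brings down a factor of $\ln u$:
$$\frac{dJ}{da} = \int_{0}^{1} - 3 u^{a} \log{\left(u \right)} \, du = \frac{3}{\left(a + 1\right)^{2}}.$$

Repeating $3$ times in total — each differentiation brings down another $\ln u$ — gives
$$\frac{d^{3}J}{da^{3}} = \int_{0}^{1} - 3 u^{a} \log{\left(u \right)}^{3} \, du = \frac{18}{\left(a + 1\right)^{4}},$$
and the integrand here is exactly the target integrand, so $I = \frac{18}{\left(a + 1\right)^{4}}$.

Setting $a = \frac{7}{6}$:
$$I = \frac{23328}{28561}.$$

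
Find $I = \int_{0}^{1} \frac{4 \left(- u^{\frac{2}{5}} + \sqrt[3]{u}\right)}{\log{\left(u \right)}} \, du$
$- \log{\left(\frac{194481}{160000} \right)}$

Consider the one-parameter family: let $I(a) = \int_{0}^{1} \frac{4 \left(\sqrt[3]{u} - u^{a}\right)}{\log{\left(u \right)}} \, du$.

Since $\dfrac{\partial}{\partial a}\,u^{a} = u^{a} \ln u$, the $\ln u$ in the denominator cancels and
$$\frac{dI}{da} = \int_{0}^{1} -4 u^{a} \, du = -4 \left[\frac{u^{a+1}}{a+1}\right]_0^1 = - \frac{4}{a + 1}.$$

Integrating with respect to $a$ gives $I(a) = - \log{\left(\frac{81 \left(a + 1\right)^{4}}{256} \right)} + C$.

At $a = \frac{1}{3}$ the integrand is identically $0$, so $I(\frac{1}{3}) = 0$. The closed form gives $0$, hence $C = 0$.

Setting $a = \frac{2}{5}$:
$$I = - \log{\left(\frac{194481}{160000} \right)}.$$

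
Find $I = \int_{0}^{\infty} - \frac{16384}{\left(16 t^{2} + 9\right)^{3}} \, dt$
$- \frac{256 \pi}{81}$

Start from the standard arctangent integral
$$J(a) = \int_{0}^{\infty} - \frac{4}{a^{2} + t^{2}} \, dt = - \frac{2 \pi}{a}.$$

Differentiating under the integral sign with respect to $a$,
$$\frac{dJ}{da} = \int_{0}^{\infty} \frac{8 a}{\left(a^{2} + t^{2}\right)^{2}} \, dt = \frac{2 \pi}{a^{2}},$$
so $\int_{0}^{\infty} - \frac{4}{\left(a^{2} + t^{2}\right)^{2}} \, dt = - \frac{\pi}{a^{3}}$.

Repeating — each differentiation of $1/(t^2+a^2)^j$ produces $-2ja/(t^2+a^2)^{j+1}$ — and dividing through by $-2ja$ at each step yields, after $2$ differentiations in total,
$$\int_{0}^{\infty} - \frac{4}{\left(a^{2} + t^{2}\right)^{3}} \, dt = - \frac{3 \pi}{4 a^{5}}.$$

Setting $a = \frac{3}{4}$:
$$I = - \frac{256 \pi}{81}.$$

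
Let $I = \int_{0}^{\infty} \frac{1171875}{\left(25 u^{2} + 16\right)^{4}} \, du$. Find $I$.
$\frac{1171875 \pi}{524288}$

Begin with the known result
$$J(a) = \int_{0}^{\infty} \frac{3}{a^{2} + u^{2}} \, du = \frac{3 \pi}{2 a}.$$

Differentiating under the integral sign with respect to $a$,
$$\frac{dJ}{da} = \int_{0}^{\infty} - \frac{6 a}{\left(a^{2} + u^{2}\right)^{2}} \, du = - \frac{3 \pi}{2 a^{2}},$$
so $\int_{0}^{\infty} \frac{3}{\left(a^{2} + u^{2}\right)^{2}} \, du = \frac{3 \pi}{4 a^{3}}$.

Repeating — each differentiation of $1/(u^2+a^2)^j$ produces $-2ja/(u^2+a^2)^{j+1}$ — and dividing through by $-2ja$ at each step yields, after $3$ differentiations in total,
$$\int_{0}^{\infty} \frac{3}{\left(a^{2} + u^{2}\right)^{4}} \, du = \frac{15 \pi}{32 a^{7}}.$$

Setting $a = \frac{4}{5}$:
$$I = \frac{1171875 \pi}{524288}.$$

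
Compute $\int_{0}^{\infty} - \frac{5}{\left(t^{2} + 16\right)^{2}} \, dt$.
$- \frac{5 \pi}{256}$

Begin with the known result
$$J(a) = \int_{0}^{\infty} - \frac{5}{a^{2} + t^{2}} \, dt = - \frac{5 \pi}{2 a}.$$

Differentiating under the integral sign with respect to $a$,
$$\frac{dJ}{da} = \int_{0}^{\infty} \frac{10 a}{\left(a^{2} + t^{2}\right)^{2}} \, dt = \frac{5 \pi}{2 a^{2}},$$
so $\int_{0}^{\infty} - \frac{5}{\left(a^{2} + t^{2}\right)^{2}} \, dt = - \frac{5 \pi}{4 a^{3}}$.

Setting $a = 4$:
$$I = - \frac{5 \pi}{256}.$$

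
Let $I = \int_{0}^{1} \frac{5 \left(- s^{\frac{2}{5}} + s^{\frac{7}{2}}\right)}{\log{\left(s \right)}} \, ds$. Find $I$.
$- \log{\left(\frac{537824}{184528125} \right)}$

Introduce a parameter $a$ in the exponent: let $I(a) = \int_{0}^{1} \frac{5 \left(s^{\frac{7}{2}} - s^{a}\right)}{\log{\left(s \right)}} \, ds$.

Since $\dfrac{\partial}{\partial a}\,s^{a} = s^{a} \ln s$, the $\ln s$ in the denominator cancels and
$$\frac{dI}{da} = \int_{0}^{1} -5 s^{a} \, ds = -5 \left[\frac{s^{a+1}}{a+1}\right]_0^1 = - \frac{5}{a + 1}.$$

Integrating with respect to $a$ gives $I(a) = - \log{\left(\frac{32 \left(a + 1\right)^{5}}{59049} \right)} + C$.

At $a = \frac{7}{2}$ the integrand is identically $0$, so $I(\frac{7}{2}) = 0$. The closed form gives $0$, hence $C = 0$.

Setting $a = \frac{2}{5}$:
$$I = - \log{\left(\frac{537824}{184528125} \right)}.$$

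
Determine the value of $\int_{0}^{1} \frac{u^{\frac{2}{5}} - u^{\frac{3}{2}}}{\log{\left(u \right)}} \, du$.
$- \log{\left(\frac{25}{14} \right)}$

Replace the exponent $\frac{3}{2}$ by a parameter $a$: let $I(a) = \int_{0}^{1} \frac{u^{\frac{2}{5}} - u^{a}}{\log{\left(u \right)}} \, du$.

Since $\dfrac{\partial}{\partial a}\,u^{a} = u^{a} \ln u$, the $\ln u$ in the denominator cancels and
$$\frac{dI}{da} = \int_{0}^{1} -1 u^{a} \, du = -1 \left[\frac{u^{a+1}}{a+1}\right]_0^1 = - \frac{1}{a + 1}.$$

Integrating with respect to $a$ gives $I(a) = - \log{\left(\frac{5 a}{7} + \frac{5}{7} \right)} + C$.

At $a = \frac{2}{5}$ the integrand is identically $0$, so $I(\frac{2}{5}) = 0$. The closed form gives $0$, hence $C = 0$.

Setting $a = \frac{3}{2}$:
$$I = - \log{\left(\frac{25}{14} \right)}.$$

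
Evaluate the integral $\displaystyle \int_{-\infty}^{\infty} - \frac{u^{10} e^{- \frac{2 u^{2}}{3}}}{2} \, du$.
$- \frac{229635 \sqrt{6} \sqrt{\pi}}{4096}$

Begin with the known integral
$$J(a) = \int_{-\infty}^{\infty} - \frac{e^{- a u^{2}}}{2} \, du = - \frac{\sqrt{\pi}}{2 \sqrt{a}}.$$

Differentiating under the integral sign brings down a factor of $(-u^2)$:
$$\frac{dJ}{da} = \int_{-\infty}^{\infty} \frac{u^{2} e^{- a u^{2}}}{2} \, du = \frac{\sqrt{\pi}}{4 a^{\frac{3}{2}}}.$$

Repeating $5$ times in total — each differentiation brings down another $(-u^2)$ — gives
$$\frac{d^{5}J}{da^{5}} = \int_{-\infty}^{\infty} \frac{u^{10} e^{- a u^{2}}}{2} \, du = \frac{945 \sqrt{\pi}}{64 a^{\frac{11}{2}}},$$
and the integrand here is $(-1)^{5}$ times the target integrand, so $I = (-1)^{5}\,\frac{d^{5}J}{da^{5}} = - \frac{945 \sqrt{\pi}}{64 a^{\frac{11}{2}}}$.

Setting $a = \frac{2}{3}$:
$$I = - \frac{229635 \sqrt{6} \sqrt{\pi}}{4096}.$$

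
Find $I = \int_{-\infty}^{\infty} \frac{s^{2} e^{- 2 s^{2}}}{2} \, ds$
$\frac{\sqrt{2} \sqrt{\pi}}{16}$

Begin with the known integral
$$J(a) = \int_{-\infty}^{\infty} \frac{e^{- a s^{2}}}{2} \, ds = \frac{\sqrt{\pi}}{2 \sqrt{a}}.$$

Differentiating under the integral sign brings down a factor of $(-s^2)$:
$$\frac{dJ}{da} = \int_{-\infty}^{\infty} - \frac{s^{2} e^{- a s^{2}}}{2} \, ds = - \frac{\sqrt{\pi}}{4 a^{\frac{3}{2}}}.$$

The integral on the left is $-I$, so $I = \frac{\sqrt{\pi}}{4 a^{\frac{3}{2}}}$.

Setting $a = 2$:
$$I = \frac{\sqrt{2} \sqrt{\pi}}{16}.$$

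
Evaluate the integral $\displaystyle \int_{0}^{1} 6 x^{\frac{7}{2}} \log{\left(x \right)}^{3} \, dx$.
$- \frac{64}{729}$

Consider the simpler parametrised integral
$$J(a) = \int_{0}^{1} 6 x^{a} \, dx = \frac{6}{a + 1}.$$

Differentiating under the integral sign brings down a factor of $\ln x$:
$$\frac{dJ}{da} = \int_{0}^{1} 6 x^{a} \log{\left(x \right)} \, dx = - \frac{6}{\left(a + 1\right)^{2}}.$$

Repeating $3$ times in total — each differentiation brings down another $\ln x$ — gives
$$\frac{d^{3}J}{da^{3}} = \int_{0}^{1} 6 x^{a} \log{\left(x \right)}^{3} \, dx = - \frac{36}{\left(a + 1\right)^{4}},$$
and the integrand here is exactly the target integrand, so $I = - \frac{36}{\left(a + 1\right)^{4}}$.

Setting $a = \frac{7}{2}$:
$$I = - \frac{64}{729}.$$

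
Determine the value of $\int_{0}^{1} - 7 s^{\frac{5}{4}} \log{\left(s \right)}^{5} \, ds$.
$\frac{1146880}{177147}$

Begin with the known integral
$$J(a) = \int_{0}^{1} - 7 s^{a} \, ds = - \frac{7}{a + 1}.$$

Differentiating under the integral sign brings down a factor of $\ln s$:
$$\frac{dJ}{da} = \int_{0}^{1} - 7 s^{a} \log{\left(s \right)} \, ds = \frac{7}{\left(a + 1\right)^{2}}.$$

Repeating $5$ times in total — each differentiation brings down another $\ln s$ — gives
$$\frac{d^{5}J}{da^{5}} = \int_{0}^{1} - 7 s^{a} \log{\left(s \right)}^{5} \, ds = \frac{840}{\left(a + 1\right)^{6}},$$
and the integrand here is exactly the target integrand, so $I = \frac{840}{\left(a + 1\right)^{6}}$.

Setting $a = \frac{5}{4}$:
$$I = \frac{1146880}{177147}.$$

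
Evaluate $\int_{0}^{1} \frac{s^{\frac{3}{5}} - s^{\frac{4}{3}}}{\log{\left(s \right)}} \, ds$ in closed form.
$\log{\left(\frac{24}{35} \right)}$

Introduce a parameter $a$ in the exponent: let $I(a) = \int_{0}^{1} \frac{- s^{\frac{4}{3}} + s^{a}}{\log{\left(s \right)}} \, ds$.

Since $\dfrac{\partial}{\partial a}\,s^{a} = s^{a} \ln s$, the $\ln s$ in the denominator cancels and
$$\frac{dI}{da} = \int_{0}^{1} s^{a} \, ds = \left[\frac{s^{a+1}}{a+1}\right]_0^1 = \frac{1}{a + 1}.$$

Integrating with respect to $a$ gives $I(a) = \log{\left(\frac{3 a}{7} + \frac{3}{7} \right)} + C$.

At $a = \frac{4}{3}$ the integrand is identically $0$, so $I(\frac{4}{3}) = 0$. The closed form gives $0$, hence $C = 0$.

Setting $a = \frac{3}{5}$:
$$I = \log{\left(\frac{24}{35} \right)}.$$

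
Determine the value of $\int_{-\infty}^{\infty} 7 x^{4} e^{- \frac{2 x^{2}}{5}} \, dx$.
$\frac{525 \sqrt{10} \sqrt{\pi}}{32}$

Start from the elementary integral
$$J(a) = \int_{-\infty}^{\infty} 7 e^{- a x^{2}} \, dx = \frac{7 \sqrt{\pi}}{\sqrt{a}}.$$

Differentiating under the integral sign brings down a factor of $(-x^2)$:
$$\frac{dJ}{da} = \int_{-\infty}^{\infty} - 7 x^{2} e^{- a x^{2}} \, dx = - \frac{7 \sqrt{\pi}}{2 a^{\frac{3}{2}}}.$$

Repeating twice in total — each differentiation brings down another $(-x^2)$ — gives
$$\frac{d^{2}J}{da^{2}} = \int_{-\infty}^{\infty} 7 x^{4} e^{- a x^{2}} \, dx = \frac{21 \sqrt{\pi}}{4 a^{\frac{5}{2}}},$$
and the integrand here is exactly the target integrand, so $I = \frac{21 \sqrt{\pi}}{4 a^{\frac{5}{2}}}$.

Setting $a = \frac{2}{5}$:
$$I = \frac{525 \sqrt{10} \sqrt{\pi}}{32}.$$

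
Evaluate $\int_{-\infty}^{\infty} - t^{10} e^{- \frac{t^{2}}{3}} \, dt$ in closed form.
$- \frac{229635 \sqrt{3} \sqrt{\pi}}{32}$

Consider the simpler parametrised integral
$$J(a) = \int_{-\infty}^{\infty} - e^{- a t^{2}} \, dt = - \frac{\sqrt{\pi}}{\sqrt{a}}.$$

Differentiating under the integral sign brings down a factor of $(-t^2)$:
$$\frac{dJ}{da} = \int_{-\infty}^{\infty} t^{2} e^{- a t^{2}} \, dt = \frac{\sqrt{\pi}}{2 a^{\frac{3}{2}}}.$$

Repeating $5$ times in total — each differentiation brings down another $(-t^2)$ — gives
$$\frac{d^{5}J}{da^{5}} = \int_{-\infty}^{\infty} t^{10} e^{- a t^{2}} \, dt = \frac{945 \sqrt{\pi}}{32 a^{\frac{11}{2}}},$$
and the integrand here is $(-1)^{5}$ times the target integrand, so $I = (-1)^{5}\,\frac{d^{5}J}{da^{5}} = - \frac{945 \sqrt{\pi}}{32 a^{\frac{11}{2}}}$.

Setting $a = \frac{1}{3}$:
$$I = - \frac{229635 \sqrt{3} \sqrt{\pi}}{32}.$$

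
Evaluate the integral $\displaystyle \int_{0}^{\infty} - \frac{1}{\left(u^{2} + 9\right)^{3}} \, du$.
$- \frac{\pi}{1296}$

Begin with the known result
$$J(a) = \int_{0}^{\infty} - \frac{1}{a^{2} + u^{2}} \, du = - \frac{\pi}{2 a}.$$

Differentiating under the integral sign with respect to $a$,
$$\frac{dJ}{da} = \int_{0}^{\infty} \frac{2 a}{\left(a^{2} + u^{2}\right)^{2}} \, du = \frac{\pi}{2 a^{2}},$$
so $\int_{0}^{\infty} - \frac{1}{\left(a^{2} + u^{2}\right)^{2}} \, du = - \frac{\pi}{4 a^{3}}$.

Repeating — each differentiation of $1/(u^2+a^2)^j$ produces $-2ja/(u^2+a^2)^{j+1}$ — and dividing through by $-2ja$ at each step yields, after $2$ differentiations in total,
$$\int_{0}^{\infty} - \frac{1}{\left(a^{2} + u^{2}\right)^{3}} \, du = - \frac{3 \pi}{16 a^{5}}.$$

Setting $a = 3$:
$$I = - \frac{\pi}{1296}.$$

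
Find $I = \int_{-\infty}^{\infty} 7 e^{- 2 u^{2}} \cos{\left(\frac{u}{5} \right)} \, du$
$\frac{7 \sqrt{2} \sqrt{\pi}}{2 e^{\frac{1}{200}}}$

Let $b$ denote the cosine frequency and define $I(b) = \int_{-\infty}^{\infty} 7 e^{- 2 u^{2}} \cos{\left(b u \right)} \, du$.

Differentiating under the integral sign,
$$I'(b) = \int_{-\infty}^{\infty} - 7 u e^{- 2 u^{2}} \sin{\left(b u \right)} \, du.$$

Integrate $\int_{-\infty}^{\infty} u \sin(b u)\, e^{- 2 u^{2}}\, du$ by parts with $w = \sin(b u)$ and $dv = u\, e^{- 2 u^{2}}\, du$, giving $v = - \frac{e^{- 2 u^{2}}}{4}$. The boundary term vanishes and
$$\int_{-\infty}^{\infty} u \sin(b u)\, e^{- 2 u^{2}}\, du = \frac{b}{4} \int_{-\infty}^{\infty} \cos(b u)\, e^{- 2 u^{2}}\, du,$$
so $I'(b) = - \frac{b}{4}\, I(b)$.

This is a separable first-order ODE; solving with the initial condition $I(0) = \int_{-\infty}^{\infty} 7 e^{- 2 u^{2}}\,du = \frac{7 \sqrt{2} \sqrt{\pi}}{2}$ gives
$$I(b) = \frac{7 \sqrt{2} \sqrt{\pi} e^{- \frac{b^{2}}{8}}}{2}.$$

Setting $b = \frac{1}{5}$:
$$I = \frac{7 \sqrt{2} \sqrt{\pi}}{2 e^{\frac{1}{200}}}.$$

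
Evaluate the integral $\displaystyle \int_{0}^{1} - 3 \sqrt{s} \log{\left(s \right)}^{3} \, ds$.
$\frac{32}{9}$

Start from the elementary integral
$$J(a) = \int_{0}^{1} - 3 s^{a} \, ds = - \frac{3}{a + 1}.$$

Differentiating under the integral sign brings down a factor of $\ln s$:
$$\frac{dJ}{da} = \int_{0}^{1} - 3 s^{a} \log{\left(s \right)} \, ds = \frac{3}{\left(a + 1\right)^{2}}.$$

Repeating $3$ times in total — each differentiation brings down another $\ln s$ — gives
$$\frac{d^{3}J}{da^{3}} = \int_{0}^{1} - 3 s^{a} \log{\left(s \right)}^{3} \, ds = \frac{18}{\left(a + 1\right)^{4}},$$
and the integrand here is exactly the target integrand, so $I = \frac{18}{\left(a + 1\right)^{4}}$.

Setting $a = \frac{1}{2}$:
$$I = \frac{32}{9}.$$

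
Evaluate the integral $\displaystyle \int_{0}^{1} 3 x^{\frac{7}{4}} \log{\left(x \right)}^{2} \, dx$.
$\frac{384}{1331}$

Start from the elementary integral
$$J(a) = \int_{0}^{1} 3 x^{a} \, dx = \frac{3}{a + 1}.$$

Differentiating under the integral sign brings down a factor of $\ln x$:
$$\frac{dJ}{da} = \int_{0}^{1} 3 x^{a} \log{\left(x \right)} \, dx = - \frac{3}{\left(a + 1\right)^{2}}.$$

Repeating twice in total — each differentiation brings down another $\ln x$ — gives
$$\frac{d^{2}J}{da^{2}} = \int_{0}^{1} 3 x^{a} \log{\left(x \right)}^{2} \, dx = \frac{6}{\left(a + 1\right)^{3}},$$
and the integrand here is exactly the target integrand, so $I = \frac{6}{\left(a + 1\right)^{3}}$.

Setting $a = \frac{7}{4}$:
$$I = \frac{384}{1331}.$$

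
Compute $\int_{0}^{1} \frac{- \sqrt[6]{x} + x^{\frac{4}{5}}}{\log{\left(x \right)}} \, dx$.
$\log{\left(\frac{54}{35} \right)}$

Replace the exponent $\frac{4}{5}$ by a parameter $a$: let $I(a) = \int_{0}^{1} \frac{- \sqrt[6]{x} + x^{a}}{\log{\left(x \right)}} \, dx$.

Since $\dfrac{\partial}{\partial a}\,x^{a} = x^{a} \ln x$, the $\ln x$ in the denominator cancels and
$$\frac{dI}{da} = \int_{0}^{1} x^{a} \, dx = \left[\frac{x^{a+1}}{a+1}\right]_0^1 = \frac{1}{a + 1}.$$

Integrating with respect to $a$ gives $I(a) = \log{\left(\frac{6 a}{7} + \frac{6}{7} \right)} + C$.

At $a = \frac{1}{6}$ the integrand is identically $0$, so $I(\frac{1}{6}) = 0$. The closed form gives $0$, hence $C = 0$.

Setting $a = \frac{4}{5}$:
$$I = \log{\left(\frac{54}{35} \right)}.$$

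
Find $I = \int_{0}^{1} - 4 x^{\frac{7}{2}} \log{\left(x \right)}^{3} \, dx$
$\frac{128}{2187}$

Consider the simpler parametrised integral
$$J(a) = \int_{0}^{1} - 4 x^{a} \, dx = - \frac{4}{a + 1}.$$

Differentiating under the integral sign brings down a factor of $\ln x$:
$$\frac{dJ}{da} = \int_{0}^{1} - 4 x^{a} \log{\left(x \right)} \, dx = \frac{4}{\left(a + 1\right)^{2}}.$$

Repeating $3$ times in total — each differentiation brings down another $\ln x$ — gives
$$\frac{d^{3}J}{da^{3}} = \int_{0}^{1} - 4 x^{a} \log{\left(x \right)}^{3} \, dx = \frac{24}{\left(a + 1\right)^{4}},$$
and the integrand here is exactly the target integrand, so $I = \frac{24}{\left(a + 1\right)^{4}}$.

Setting $a = \frac{7}{2}$:
$$I = \frac{128}{2187}.$$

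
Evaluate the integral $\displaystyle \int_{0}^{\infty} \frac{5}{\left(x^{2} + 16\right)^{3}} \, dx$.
$\frac{15 \pi}{16384}$

Recall the elementary integral
$$J(a) = \int_{0}^{\infty} \frac{5}{a^{2} + x^{2}} \, dx = \frac{5 \pi}{2 a}.$$

Differentiating under the integral sign with respect to $a$,
$$\frac{dJ}{da} = \int_{0}^{\infty} - \frac{10 a}{\left(a^{2} + x^{2}\right)^{2}} \, dx = - \frac{5 \pi}{2 a^{2}},$$
so $\int_{0}^{\infty} \frac{5}{\left(a^{2} + x^{2}\right)^{2}} \, dx = \frac{5 \pi}{4 a^{3}}$.

Repeating — each differentiation of $1/(x^2+a^2)^j$ produces $-2ja/(x^2+a^2)^{j+1}$ — and dividing through by $-2ja$ at each step yields, after $2$ differentiations in total,
$$\int_{0}^{\infty} \frac{5}{\left(a^{2} + x^{2}\right)^{3}} \, dx = \frac{15 \pi}{16 a^{5}}.$$

Setting $a = 4$:
$$I = \frac{15 \pi}{16384}.$$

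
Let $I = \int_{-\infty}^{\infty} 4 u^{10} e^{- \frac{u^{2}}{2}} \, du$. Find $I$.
$3780 \sqrt{2} \sqrt{\pi}$

Begin with the known integral
$$J(a) = \int_{-\infty}^{\infty} 4 e^{- a u^{2}} \, du = \frac{4 \sqrt{\pi}}{\sqrt{a}}.$$

Differentiating under the integral sign brings down a factor of $(-u^2)$:
$$\frac{dJ}{da} = \int_{-\infty}^{\infty} - 4 u^{2} e^{- a u^{2}} \, du = - \frac{2 \sqrt{\pi}}{a^{\frac{3}{2}}}.$$

Repeating $5$ times in total — each differentiation brings down another $(-u^2)$ — gives
$$\frac{d^{5}J}{da^{5}} = \int_{-\infty}^{\infty} - 4 u^{10} e^{- a u^{2}} \, du = - \frac{945 \sqrt{\pi}}{8 a^{\frac{11}{2}}},$$
and the integrand here is $(-1)^{5}$ times the target integrand, so $I = (-1)^{5}\,\frac{d^{5}J}{da^{5}} = \frac{945 \sqrt{\pi}}{8 a^{\frac{11}{2}}}$.

Setting $a = \frac{1}{2}$:
$$I = 3780 \sqrt{2} \sqrt{\pi}.$$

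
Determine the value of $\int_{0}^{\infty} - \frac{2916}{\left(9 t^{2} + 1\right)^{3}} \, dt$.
$- \frac{729 \pi}{4}$

Start from the standard arctangent integral
$$J(a) = \int_{0}^{\infty} - \frac{4}{a^{2} + t^{2}} \, dt = - \frac{2 \pi}{a}.$$

Differentiating under the integral sign with respect to $a$,
$$\frac{dJ}{da} = \int_{0}^{\infty} \frac{8 a}{\left(a^{2} + t^{2}\right)^{2}} \, dt = \frac{2 \pi}{a^{2}},$$
so $\int_{0}^{\infty} - \frac{4}{\left(a^{2} + t^{2}\right)^{2}} \, dt = - \frac{\pi}{a^{3}}$.

Repeating — each differentiation of $1/(t^2+a^2)^j$ produces $-2ja/(t^2+a^2)^{j+1}$ — and dividing through by $-2ja$ at each step yields, after $2$ differentiations in total,
$$\int_{0}^{\infty} - \frac{4}{\left(a^{2} + t^{2}\right)^{3}} \, dt = - \frac{3 \pi}{4 a^{5}}.$$

Setting $a = \frac{1}{3}$:
$$I = - \frac{729 \pi}{4}.$$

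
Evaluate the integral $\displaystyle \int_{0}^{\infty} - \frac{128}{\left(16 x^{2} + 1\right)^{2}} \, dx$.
$- 8 \pi$

Begin with the known result
$$J(a) = \int_{0}^{\infty} - \frac{1}{2 \left(a^{2} + x^{2}\right)} \, dx = - \frac{\pi}{4 a}.$$

Differentiating under the integral sign with respect to $a$,
$$\frac{dJ}{da} = \int_{0}^{\infty} \frac{a}{\left(a^{2} + x^{2}\right)^{2}} \, dx = \frac{\pi}{4 a^{2}},$$
so $\int_{0}^{\infty} - \frac{1}{2 \left(a^{2} + x^{2}\right)^{2}} \, dx = - \frac{\pi}{8 a^{3}}$.

Setting $a = \frac{1}{4}$:
$$I = - 8 \pi.$$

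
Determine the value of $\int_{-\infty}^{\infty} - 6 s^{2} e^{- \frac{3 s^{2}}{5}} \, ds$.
$- \frac{5 \sqrt{15} \sqrt{\pi}}{3}$

Begin with the known integral
$$J(a) = \int_{-\infty}^{\infty} - 6 e^{- a s^{2}} \, ds = - \frac{6 \sqrt{\pi}}{\sqrt{a}}.$$

Differentiating under the integral sign brings down a factor of $(-s^2)$:
$$\frac{dJ}{da} = \int_{-\infty}^{\infty} 6 s^{2} e^{- a s^{2}} \, ds = \frac{3 \sqrt{\pi}}{a^{\frac{3}{2}}}.$$

The integral on the left is $-I$, so $I = - \frac{3 \sqrt{\pi}}{a^{\frac{3}{2}}}$.

Setting $a = \frac{3}{5}$:
$$I = - \frac{5 \sqrt{15} \sqrt{\pi}}{3}.$$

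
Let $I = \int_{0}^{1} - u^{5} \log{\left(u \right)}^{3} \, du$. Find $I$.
$\frac{1}{216}$

Start from the elementary integral
$$J(a) = \int_{0}^{1} - u^{a} \, du = - \frac{1}{a + 1}.$$

Differentiating under the integral sign brings down a factor of $\ln u$:
$$\frac{dJ}{da} = \int_{0}^{1} - u^{a} \log{\left(u \right)} \, du = \frac{1}{\left(a + 1\right)^{2}}.$$

Repeating $3$ times in total — each differentiation brings down another $\ln u$ — gives
$$\frac{d^{3}J}{da^{3}} = \int_{0}^{1} - u^{a} \log{\left(u \right)}^{3} \, du = \frac{6}{\left(a + 1\right)^{4}},$$
and the integrand here is exactly the target integrand, so $I = \frac{6}{\left(a + 1\right)^{4}}$.

Setting $a = 5$:
$$I = \frac{1}{216}.$$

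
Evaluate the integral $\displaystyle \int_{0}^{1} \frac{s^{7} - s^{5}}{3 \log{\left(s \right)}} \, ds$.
$- \frac{\log{\left(6 \right)}}{3} + \log{\left(2 \right)}$

Replace the exponent $5$ by a parameter $a$: let $I(a) = \int_{0}^{1} \frac{s^{7} - s^{a}}{3 \log{\left(s \right)}} \, ds$.

Since $\dfrac{\partial}{\partial a}\,s^{a} = s^{a} \ln s$, the $\ln s$ in the denominator cancels and
$$\frac{dI}{da} = \int_{0}^{1} - \frac{1}{3} s^{a} \, ds = - \frac{1}{3} \left[\frac{s^{a+1}}{a+1}\right]_0^1 = - \frac{1}{3 a + 3}.$$

Integrating with respect to $a$ gives $I(a) = - \frac{\log{\left(a + 1 \right)}}{3} + \log{\left(2 \right)} + C$.

At $a = 7$ the integrand is identically $0$, so $I(7) = 0$. The closed form gives $0$, hence $C = 0$.

Setting $a = 5$:
$$I = - \frac{\log{\left(6 \right)}}{3} + \log{\left(2 \right)}.$$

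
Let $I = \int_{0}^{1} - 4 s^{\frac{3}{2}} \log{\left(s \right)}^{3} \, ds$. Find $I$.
$\frac{384}{625}$

Begin with the known integral
$$J(a) = \int_{0}^{1} - 4 s^{a} \, ds = - \frac{4}{a + 1}.$$

Differentiating under the integral sign brings down a factor of $\ln s$:
$$\frac{dJ}{da} = \int_{0}^{1} - 4 s^{a} \log{\left(s \right)} \, ds = \frac{4}{\left(a + 1\right)^{2}}.$$

Repeating $3$ times in total — each differentiation brings down another $\ln s$ — gives
$$\frac{d^{3}J}{da^{3}} = \int_{0}^{1} - 4 s^{a} \log{\left(s \right)}^{3} \, ds = \frac{24}{\left(a + 1\right)^{4}},$$
and the integrand here is exactly the target integrand, so $I = \frac{24}{\left(a + 1\right)^{4}}$.

Setting $a = \frac{3}{2}$:
$$I = \frac{384}{625}.$$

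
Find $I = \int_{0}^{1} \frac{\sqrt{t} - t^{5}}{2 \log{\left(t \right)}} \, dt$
$- \log{\left(2 \right)}$

Introduce a parameter $a$ in the exponent: let $I(a) = \int_{0}^{1} \frac{- t^{5} + t^{a}}{2 \log{\left(t \right)}} \, dt$.

Since $\dfrac{\partial}{\partial a}\,t^{a} = t^{a} \ln t$, the $\ln t$ in the denominator cancels and
$$\frac{dI}{da} = \int_{0}^{1} \frac{1}{2} t^{a} \, dt = \frac{1}{2} \left[\frac{t^{a+1}}{a+1}\right]_0^1 = \frac{1}{2 \left(a + 1\right)}.$$

Integrating with respect to $a$ gives $I(a) = \frac{\log{\left(a + 1 \right)}}{2} - \frac{\log{\left(6 \right)}}{2} + C$.

At $a = 5$ the integrand is identically $0$, so $I(5) = 0$. The closed form gives $0$, hence $C = 0$.

Setting $a = \frac{1}{2}$:
$$I = - \log{\left(2 \right)}.$$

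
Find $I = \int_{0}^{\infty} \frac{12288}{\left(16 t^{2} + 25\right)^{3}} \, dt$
$\frac{576 \pi}{3125}$

Start from the standard arctangent integral
$$J(a) = \int_{0}^{\infty} \frac{3}{a^{2} + t^{2}} \, dt = \frac{3 \pi}{2 a}.$$

Differentiating under the integral sign with respect to $a$,
$$\frac{dJ}{da} = \int_{0}^{\infty} - \frac{6 a}{\left(a^{2} + t^{2}\right)^{2}} \, dt = - \frac{3 \pi}{2 a^{2}},$$
so $\int_{0}^{\infty} \frac{3}{\left(a^{2} + t^{2}\right)^{2}} \, dt = \frac{3 \pi}{4 a^{3}}$.

Repeating — each differentiation of $1/(t^2+a^2)^j$ produces $-2ja/(t^2+a^2)^{j+1}$ — and dividing through by $-2ja$ at each step yields, after $2$ differentiations in total,
$$\int_{0}^{\infty} \frac{3}{\left(a^{2} + t^{2}\right)^{3}} \, dt = \frac{9 \pi}{16 a^{5}}.$$

Setting $a = \frac{5}{4}$:
$$I = \frac{576 \pi}{3125}.$$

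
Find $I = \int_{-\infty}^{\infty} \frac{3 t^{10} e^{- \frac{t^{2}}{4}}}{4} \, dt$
$45360 \sqrt{\pi}$

Begin with the known integral
$$J(a) = \int_{-\infty}^{\infty} \frac{3 e^{- a t^{2}}}{4} \, dt = \frac{3 \sqrt{\pi}}{4 \sqrt{a}}.$$

Differentiating under the integral sign brings down a factor of $(-t^2)$:
$$\frac{dJ}{da} = \int_{-\infty}^{\infty} - \frac{3 t^{2} e^{- a t^{2}}}{4} \, dt = - \frac{3 \sqrt{\pi}}{8 a^{\frac{3}{2}}}.$$

Repeating $5$ times in total — each differentiation brings down another $(-t^2)$ — gives
$$\frac{d^{5}J}{da^{5}} = \int_{-\infty}^{\infty} - \frac{3 t^{10} e^{- a t^{2}}}{4} \, dt = - \frac{2835 \sqrt{\pi}}{128 a^{\frac{11}{2}}},$$
and the integrand here is $(-1)^{5}$ times the target integrand, so $I = (-1)^{5}\,\frac{d^{5}J}{da^{5}} = \frac{2835 \sqrt{\pi}}{128 a^{\frac{11}{2}}}$.

Setting $a = \frac{1}{4}$:
$$I = 45360 \sqrt{\pi}.$$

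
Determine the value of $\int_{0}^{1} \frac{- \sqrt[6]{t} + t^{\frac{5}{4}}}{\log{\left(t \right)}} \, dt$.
$- \log{\left(\frac{14}{27} \right)}$

Replace the exponent $\frac{1}{6}$ by a parameter $a$: let $I(a) = \int_{0}^{1} \frac{t^{\frac{5}{4}} - t^{a}}{\log{\left(t \right)}} \, dt$.

Since $\dfrac{\partial}{\partial a}\,t^{a} = t^{a} \ln t$, the $\ln t$ in the denominator cancels and
$$\frac{dI}{da} = \int_{0}^{1} -1 t^{a} \, dt = -1 \left[\frac{t^{a+1}}{a+1}\right]_0^1 = - \frac{1}{a + 1}.$$

Integrating with respect to $a$ gives $I(a) = - \log{\left(\frac{4 a}{9} + \frac{4}{9} \right)} + C$.

At $a = \frac{5}{4}$ the integrand is identically $0$, so $I(\frac{5}{4}) = 0$. The closed form gives $0$, hence $C = 0$.

Setting $a = \frac{1}{6}$:
$$I = - \log{\left(\frac{14}{27} \right)}.$$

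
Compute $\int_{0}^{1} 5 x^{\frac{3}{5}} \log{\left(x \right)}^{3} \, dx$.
$- \frac{9375}{2048}$

Consider the simpler parametrised integral
$$J(a) = \int_{0}^{1} 5 x^{a} \, dx = \frac{5}{a + 1}.$$

Differentiating under the integral sign brings down a factor of $\ln x$:
$$\frac{dJ}{da} = \int_{0}^{1} 5 x^{a} \log{\left(x \right)} \, dx = - \frac{5}{\left(a + 1\right)^{2}}.$$

Repeating $3$ times in total — each differentiation brings down another $\ln x$ — gives
$$\frac{d^{3}J}{da^{3}} = \int_{0}^{1} 5 x^{a} \log{\left(x \right)}^{3} \, dx = - \frac{30}{\left(a + 1\right)^{4}},$$
and the integrand here is exactly the target integrand, so $I = - \frac{30}{\left(a + 1\right)^{4}}$.

Setting $a = \frac{3}{5}$:
$$I = - \frac{9375}{2048}.$$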